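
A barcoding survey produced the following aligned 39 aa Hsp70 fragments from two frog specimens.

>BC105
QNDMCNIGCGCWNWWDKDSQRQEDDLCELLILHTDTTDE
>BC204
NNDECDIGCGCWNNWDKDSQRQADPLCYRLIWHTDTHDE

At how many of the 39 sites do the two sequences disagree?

Mismatches occur at site 1 (Q/N), site 4 (M/E), site 6 (N/D), site 14 (W/N), site 23 (E/A), site 25 (D/P), site 28 (E/Y), site 29 (L/R), site 32 (L/W), site 37 (T/H).
That gives 10 mismatches out of 39 aligned sites, so the Hamming distance is 10.

10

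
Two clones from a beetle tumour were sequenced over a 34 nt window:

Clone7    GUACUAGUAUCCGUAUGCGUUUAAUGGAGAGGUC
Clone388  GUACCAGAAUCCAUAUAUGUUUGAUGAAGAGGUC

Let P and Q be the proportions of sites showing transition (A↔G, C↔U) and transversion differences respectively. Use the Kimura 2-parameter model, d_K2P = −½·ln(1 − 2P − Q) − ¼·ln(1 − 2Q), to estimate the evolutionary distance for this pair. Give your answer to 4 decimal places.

0.2561

The sequences differ at positions 5 (U/C, transition), 8 (U/A, transversion), 13 (G/A, transition), 17 (G/A, transition), 18 (C/U, transition), 23 (A/G, transition), 27 (G/A, transition).
Of the 7 differences, 6 transitions and 1 transversion over 34 sites: P = 6/34 = 0.176471, Q = 1/34 = 0.029412.
d = −0.5·ln(0.617646) − 0.25·ln(0.941176) = −0.5·(-0.481840) − 0.25·(-0.060625) = 0.2561.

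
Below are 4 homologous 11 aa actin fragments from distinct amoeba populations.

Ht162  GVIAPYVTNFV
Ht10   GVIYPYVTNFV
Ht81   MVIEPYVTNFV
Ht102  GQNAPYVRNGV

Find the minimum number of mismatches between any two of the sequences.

Pairwise Hamming distances:
  Ht162 vs Ht10: 1
  Ht162 vs Ht81: 2
  Ht162 vs Ht102: 4
  Ht10 vs Ht81: 2
  Ht10 vs Ht102: 5
  Ht81 vs Ht102: 6
The smallest is 1, between Ht162 and Ht10.

1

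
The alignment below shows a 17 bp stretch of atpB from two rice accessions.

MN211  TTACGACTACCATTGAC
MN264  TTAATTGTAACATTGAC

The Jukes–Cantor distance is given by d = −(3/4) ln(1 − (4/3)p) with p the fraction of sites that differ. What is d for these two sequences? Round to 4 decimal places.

Mismatches occur at site 4 (C↔A), site 5 (G↔T), site 6 (A↔T), site 7 (C↔G), site 10 (C↔A).
p = 5/17 = 0.294118.
d = −0.75 · ln(1 − (4/3)·0.294118) = −0.75 · ln(0.607843) = −0.75 · (-0.497839) = 0.3734.

0.3734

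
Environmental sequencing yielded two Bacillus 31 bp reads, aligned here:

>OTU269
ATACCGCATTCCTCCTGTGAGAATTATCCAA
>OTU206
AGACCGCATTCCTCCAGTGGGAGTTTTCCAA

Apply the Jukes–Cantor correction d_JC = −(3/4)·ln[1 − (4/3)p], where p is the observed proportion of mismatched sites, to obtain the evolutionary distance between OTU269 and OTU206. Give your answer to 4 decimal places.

Differing sites — 2:T/G; 16:T/A; 20:A/G; 23:A/G; 26:A/T.
p = 5/31 = 0.161290.
d = −0.75 · ln(1 − (4/3)·0.161290) = −0.75 · ln(0.784947) = −0.75 · (-0.242139) = 0.1816.

0.1816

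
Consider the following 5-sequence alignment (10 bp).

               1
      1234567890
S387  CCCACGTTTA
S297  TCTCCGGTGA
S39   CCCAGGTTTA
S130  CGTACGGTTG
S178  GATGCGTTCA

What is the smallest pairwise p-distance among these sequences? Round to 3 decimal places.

Pairwise Hamming distances:
  S387 vs S297: 5
  S387 vs S39: 1
  S387 vs S130: 4
  S387 vs S178: 5
  S297 vs S39: 6
  S297 vs S130: 5
  S297 vs S178: 5
  S39 vs S130: 5
  S39 vs S178: 6
  S130 vs S178: 6
The smallest is 1 mismatch, between S387 and S39; p = 1/10 = 0.100.

0.100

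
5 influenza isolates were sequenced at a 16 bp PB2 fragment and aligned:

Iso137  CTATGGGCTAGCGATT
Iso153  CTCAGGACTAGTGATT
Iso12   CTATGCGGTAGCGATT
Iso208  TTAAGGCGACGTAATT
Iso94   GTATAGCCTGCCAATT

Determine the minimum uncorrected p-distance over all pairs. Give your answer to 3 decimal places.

Pairwise Hamming distances:
  Iso137 vs Iso153: 4
  Iso137 vs Iso12: 2
  Iso137 vs Iso208: 8
  Iso137 vs Iso94: 6
  Iso153 vs Iso12: 6
  Iso153 vs Iso208: 7
  Iso153 vs Iso94: 9
  Iso12 vs Iso208: 8
  Iso12 vs Iso94: 8
  Iso208 vs Iso94: 8
The smallest is 2 mismatches, between Iso137 and Iso12; p = 2/16 = 0.125.

0.125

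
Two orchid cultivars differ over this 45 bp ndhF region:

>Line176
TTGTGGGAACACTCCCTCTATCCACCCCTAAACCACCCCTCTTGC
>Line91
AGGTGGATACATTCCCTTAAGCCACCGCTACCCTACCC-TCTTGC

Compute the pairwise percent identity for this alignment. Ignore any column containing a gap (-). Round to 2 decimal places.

Excluding the 1 gap column leaves 44 comparable sites.
The sequences differ at positions 1 (T/A), 2 (T/G), 7 (G/A), 8 (A/T), 12 (C/T), 18 (C/T), 19 (T/A), 21 (T/G), 27 (C/G), 31 (A/C), 32 (A/C), 34 (C/T).
32 of the 44 comparable sites match, so the percent identity is 32/44 × 100 = 72.73%.

72.73%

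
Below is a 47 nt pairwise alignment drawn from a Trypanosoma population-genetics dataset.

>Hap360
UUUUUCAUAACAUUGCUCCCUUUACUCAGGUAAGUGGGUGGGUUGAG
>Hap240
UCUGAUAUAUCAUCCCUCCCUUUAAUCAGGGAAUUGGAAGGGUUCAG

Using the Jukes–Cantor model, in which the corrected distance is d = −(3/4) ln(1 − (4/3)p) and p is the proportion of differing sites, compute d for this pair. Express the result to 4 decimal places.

0.3451

The sequences differ at positions 2 (U/C), 4 (U/G), 5 (U/A), 6 (C/U), 10 (A/U), 14 (U/C), 15 (G/C), 25 (C/A), 31 (U/G), 34 (G/U), 38 (G/A), 39 (U/A), 45 (G/C).
p = 13/47 = 0.276596.
d = −0.75 · ln(1 − (4/3)·0.276596) = −0.75 · ln(0.631205) = −0.75 · (-0.460125) = 0.3451.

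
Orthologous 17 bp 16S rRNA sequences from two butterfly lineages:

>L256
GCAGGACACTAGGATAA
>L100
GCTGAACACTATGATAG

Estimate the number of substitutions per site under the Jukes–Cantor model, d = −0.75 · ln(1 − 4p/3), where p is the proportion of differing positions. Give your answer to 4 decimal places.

0.2824

Mismatches occur at site 3 (A/T), site 5 (G/A), site 12 (G/T), site 17 (A/G).
p = 4/17 = 0.235294.
d = −0.75 · ln(1 − (4/3)·0.235294) = −0.75 · ln(0.686275) = −0.75 · (-0.376477) = 0.2824.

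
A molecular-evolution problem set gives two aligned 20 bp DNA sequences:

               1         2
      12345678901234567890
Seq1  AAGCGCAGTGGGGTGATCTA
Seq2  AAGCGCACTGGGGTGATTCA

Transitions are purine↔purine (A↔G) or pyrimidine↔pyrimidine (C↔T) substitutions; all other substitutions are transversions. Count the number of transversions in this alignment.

1

The sequences differ at positions 8 (G/C, transversion), 18 (C/T, transition), 19 (T/C, transition).
Of the 3 differences, 2 transitions and 1 transversion, so the answer is 1.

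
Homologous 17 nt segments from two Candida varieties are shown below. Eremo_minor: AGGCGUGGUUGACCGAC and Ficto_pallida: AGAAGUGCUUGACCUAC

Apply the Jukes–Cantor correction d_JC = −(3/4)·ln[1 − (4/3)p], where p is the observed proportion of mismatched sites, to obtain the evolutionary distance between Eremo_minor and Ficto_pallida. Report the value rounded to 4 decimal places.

0.2824

The sequences differ at positions 3 (G/A), 4 (C/A), 8 (G/C), 15 (G/U).
p = 4/17 = 0.235294.
d = −0.75 · ln(1 − (4/3)·0.235294) = −0.75 · ln(0.686275) = −0.75 · (-0.376477) = 0.2824.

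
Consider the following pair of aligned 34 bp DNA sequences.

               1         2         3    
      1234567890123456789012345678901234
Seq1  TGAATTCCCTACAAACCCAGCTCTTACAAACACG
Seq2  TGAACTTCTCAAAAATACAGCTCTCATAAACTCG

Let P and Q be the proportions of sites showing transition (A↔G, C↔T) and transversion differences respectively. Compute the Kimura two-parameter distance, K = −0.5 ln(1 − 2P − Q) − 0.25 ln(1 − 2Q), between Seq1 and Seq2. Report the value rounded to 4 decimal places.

Mismatches occur at site 5 (T↔C, transition), site 7 (C↔T, transition), site 9 (C↔T, transition), site 10 (T↔C, transition), site 12 (C↔A, transversion), site 16 (C↔T, transition), site 17 (C↔A, transversion), site 25 (T↔C, transition), site 27 (C↔T, transition), site 32 (A↔T, transversion).
Of the 10 differences, 7 transitions and 3 transversions over 34 sites: P = 7/34 = 0.205882, Q = 3/34 = 0.088235.
d = −0.5·ln(0.500001) − 0.25·ln(0.823530) = −0.5·(-0.693145) − 0.25·(-0.194155) = 0.3951.

0.3951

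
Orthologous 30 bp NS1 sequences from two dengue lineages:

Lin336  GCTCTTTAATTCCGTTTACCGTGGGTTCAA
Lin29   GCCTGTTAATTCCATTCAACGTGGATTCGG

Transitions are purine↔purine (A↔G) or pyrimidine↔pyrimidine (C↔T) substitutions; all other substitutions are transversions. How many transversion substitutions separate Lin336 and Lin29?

2

Differing sites — 3:T/C (Ti); 4:C/T (Ti); 5:T/G (Tv); 14:G/A (Ti); 17:T/C (Ti); 19:C/A (Tv); 25:G/A (Ti); 29:A/G (Ti); 30:A/G (Ti).
Of the 9 differences, 7 transitions and 2 transversions, so the answer is 2.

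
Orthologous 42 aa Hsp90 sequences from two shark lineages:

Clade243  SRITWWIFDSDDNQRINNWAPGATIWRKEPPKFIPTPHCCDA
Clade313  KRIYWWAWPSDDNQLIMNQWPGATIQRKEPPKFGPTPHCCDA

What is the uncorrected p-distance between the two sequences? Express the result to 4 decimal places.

Mismatches occur at site 1 (S↔K), site 4 (T↔Y), site 7 (I↔A), site 8 (F↔W), site 9 (D↔P), site 15 (R↔L), site 17 (N↔M), site 19 (W↔Q), site 20 (A↔W), site 26 (W↔Q), site 34 (I↔G).
There are 11 differences over 42 sites, so p = 11/42 = 0.2619.

0.2619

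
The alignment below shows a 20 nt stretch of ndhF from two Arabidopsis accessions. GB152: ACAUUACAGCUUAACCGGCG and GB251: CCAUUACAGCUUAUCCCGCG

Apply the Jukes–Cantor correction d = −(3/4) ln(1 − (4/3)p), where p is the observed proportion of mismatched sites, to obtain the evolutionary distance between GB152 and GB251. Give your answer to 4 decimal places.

The sequences differ at positions 1 (A/C), 14 (A/U), 17 (G/C).
p = 3/20 = 0.150000.
d = −0.75 · ln(1 − (4/3)·0.150000) = −0.75 · ln(0.800000) = −0.75 · (-0.223144) = 0.1674.

0.1674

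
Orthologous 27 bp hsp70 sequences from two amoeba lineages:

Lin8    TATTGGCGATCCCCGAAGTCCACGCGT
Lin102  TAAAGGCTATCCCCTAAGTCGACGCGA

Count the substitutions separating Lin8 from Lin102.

6

Differing sites — 3:T/A; 4:T/A; 8:G/T; 15:G/T; 21:C/G; 27:T/A.
That gives 6 mismatches out of 27 aligned sites, so the Hamming distance is 6.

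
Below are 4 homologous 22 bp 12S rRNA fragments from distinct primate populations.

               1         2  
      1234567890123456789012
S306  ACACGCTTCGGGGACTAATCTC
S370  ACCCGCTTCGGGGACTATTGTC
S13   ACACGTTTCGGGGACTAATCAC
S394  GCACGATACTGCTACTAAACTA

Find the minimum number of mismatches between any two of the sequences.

Pairwise Hamming distances:
  S306 vs S370: 3
  S306 vs S13: 2
  S306 vs S394: 8
  S370 vs S13: 5
  S370 vs S394: 11
  S13 vs S394: 9
The smallest is 2, between S306 and S13.

2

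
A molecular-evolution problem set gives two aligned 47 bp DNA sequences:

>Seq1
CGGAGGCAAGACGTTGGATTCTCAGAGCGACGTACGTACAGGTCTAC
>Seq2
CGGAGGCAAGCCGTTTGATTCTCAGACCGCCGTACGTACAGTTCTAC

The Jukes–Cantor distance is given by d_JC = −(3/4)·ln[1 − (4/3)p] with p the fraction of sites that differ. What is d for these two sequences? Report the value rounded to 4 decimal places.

0.1147

The sequences differ at positions 11 (A/C), 16 (G/T), 27 (G/C), 30 (A/C), 42 (G/T).
p = 5/47 = 0.106383.
d = −0.75 · ln(1 − (4/3)·0.106383) = −0.75 · ln(0.858156) = −0.75 · (-0.152969) = 0.1147.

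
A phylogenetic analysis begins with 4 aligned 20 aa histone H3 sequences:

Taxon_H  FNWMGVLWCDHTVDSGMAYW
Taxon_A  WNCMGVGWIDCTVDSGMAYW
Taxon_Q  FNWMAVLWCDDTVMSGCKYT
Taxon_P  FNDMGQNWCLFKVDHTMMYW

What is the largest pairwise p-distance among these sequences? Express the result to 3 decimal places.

0.650

Pairwise Hamming distances:
  Taxon_H vs Taxon_A: 5
  Taxon_H vs Taxon_Q: 6
  Taxon_H vs Taxon_P: 9
  Taxon_A vs Taxon_Q: 10
  Taxon_A vs Taxon_P: 11
  Taxon_Q vs Taxon_P: 13
The largest is 13 mismatches, between Taxon_Q and Taxon_P; p = 13/20 = 0.650.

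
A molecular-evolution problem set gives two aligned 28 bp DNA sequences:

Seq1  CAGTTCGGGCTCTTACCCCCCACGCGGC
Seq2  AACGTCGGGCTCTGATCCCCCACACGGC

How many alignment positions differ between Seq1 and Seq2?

Mismatches occur at site 1 (C/A), site 3 (G/C), site 4 (T/G), site 14 (T/G), site 16 (C/T), site 24 (G/A).
That gives 6 mismatches out of 28 aligned sites, so the Hamming distance is 6.

6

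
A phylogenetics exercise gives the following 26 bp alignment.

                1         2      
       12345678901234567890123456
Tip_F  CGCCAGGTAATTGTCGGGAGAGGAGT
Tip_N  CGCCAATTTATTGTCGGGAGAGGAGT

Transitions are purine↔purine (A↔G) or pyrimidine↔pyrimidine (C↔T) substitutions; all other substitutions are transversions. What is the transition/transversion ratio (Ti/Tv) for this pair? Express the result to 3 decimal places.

0.500

Differing sites — 6:G/A (Ti); 7:G/T (Tv); 9:A/T (Tv).
Of the 3 differences, 1 transition and 2 transversions, so Ti/Tv = 1/2 = 0.500.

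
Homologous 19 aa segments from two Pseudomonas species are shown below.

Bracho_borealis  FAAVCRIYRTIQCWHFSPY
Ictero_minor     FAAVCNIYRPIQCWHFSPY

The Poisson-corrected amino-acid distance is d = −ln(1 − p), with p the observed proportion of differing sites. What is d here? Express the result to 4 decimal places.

Mismatches occur at site 6 (R/N), site 10 (T/P).
p = 2/19 = 0.105263.
d = −ln(1 − 0.105263) = −ln(0.894737) = 0.1112.

0.1112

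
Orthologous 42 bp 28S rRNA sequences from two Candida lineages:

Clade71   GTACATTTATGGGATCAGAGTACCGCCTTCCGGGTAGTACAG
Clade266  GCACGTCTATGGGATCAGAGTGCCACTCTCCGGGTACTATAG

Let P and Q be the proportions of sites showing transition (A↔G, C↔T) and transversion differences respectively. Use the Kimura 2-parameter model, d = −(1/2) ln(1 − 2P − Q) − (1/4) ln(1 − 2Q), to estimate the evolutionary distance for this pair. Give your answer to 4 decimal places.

Differing sites — 2:T/C (Ti); 5:A/G (Ti); 7:T/C (Ti); 22:A/G (Ti); 25:G/A (Ti); 27:C/T (Ti); 28:T/C (Ti); 37:G/C (Tv); 40:C/T (Ti).
Of the 9 differences, 8 transitions and 1 transversion over 42 sites: P = 8/42 = 0.190476, Q = 1/42 = 0.023810.
d = −0.5·ln(0.595238) − 0.25·ln(0.952380) = −0.5·(-0.518794) − 0.25·(-0.048791) = 0.2716.

0.2716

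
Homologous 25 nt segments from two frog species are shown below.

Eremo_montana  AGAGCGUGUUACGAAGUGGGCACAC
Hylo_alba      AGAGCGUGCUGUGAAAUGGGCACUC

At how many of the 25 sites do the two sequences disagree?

The sequences differ at positions 9 (U/C), 11 (A/G), 12 (C/U), 16 (G/A), 24 (A/U).
That gives 5 mismatches out of 25 aligned sites, so the Hamming distance is 5.

5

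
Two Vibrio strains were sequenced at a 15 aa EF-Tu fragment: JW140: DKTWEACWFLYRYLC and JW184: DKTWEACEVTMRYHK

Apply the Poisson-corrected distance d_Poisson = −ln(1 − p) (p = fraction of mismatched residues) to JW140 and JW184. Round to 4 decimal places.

0.5108

The sequences differ at positions 8 (W/E), 9 (F/V), 10 (L/T), 11 (Y/M), 14 (L/H), 15 (C/K).
p = 6/15 = 0.400000.
d = −ln(1 − 0.400000) = −ln(0.600000) = 0.5108.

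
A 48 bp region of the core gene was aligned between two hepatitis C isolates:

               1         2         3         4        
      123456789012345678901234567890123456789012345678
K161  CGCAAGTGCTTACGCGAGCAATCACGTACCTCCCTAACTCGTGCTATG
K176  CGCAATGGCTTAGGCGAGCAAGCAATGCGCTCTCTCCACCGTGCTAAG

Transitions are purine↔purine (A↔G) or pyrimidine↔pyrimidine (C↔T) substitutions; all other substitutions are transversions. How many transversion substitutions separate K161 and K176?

The sequences differ at positions 6 (G/T, transversion), 7 (T/G, transversion), 13 (C/G, transversion), 22 (T/G, transversion), 25 (C/A, transversion), 26 (G/T, transversion), 27 (T/G, transversion), 28 (A/C, transversion), 29 (C/G, transversion), 33 (C/T, transition), 36 (A/C, transversion), 37 (A/C, transversion), 38 (C/A, transversion), 39 (T/C, transition), 47 (T/A, transversion).
Of the 15 differences, 2 transitions and 13 transversions, so the answer is 13.

13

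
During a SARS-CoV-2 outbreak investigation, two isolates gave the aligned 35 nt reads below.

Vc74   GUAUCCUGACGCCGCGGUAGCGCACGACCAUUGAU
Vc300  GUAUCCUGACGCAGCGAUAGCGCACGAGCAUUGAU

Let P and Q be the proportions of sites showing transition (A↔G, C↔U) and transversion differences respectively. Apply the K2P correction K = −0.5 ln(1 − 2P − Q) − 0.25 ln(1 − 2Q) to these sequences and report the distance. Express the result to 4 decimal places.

Mismatches occur at site 13 (C↔A, transversion), site 17 (G↔A, transition), site 28 (C↔G, transversion).
Of the 3 differences, 1 transition and 2 transversions over 35 sites: P = 1/35 = 0.028571, Q = 2/35 = 0.057143.
d = −0.5·ln(0.885715) − 0.25·ln(0.885714) = −0.5·(-0.121360) − 0.25·(-0.121361) = 0.0910.

0.0910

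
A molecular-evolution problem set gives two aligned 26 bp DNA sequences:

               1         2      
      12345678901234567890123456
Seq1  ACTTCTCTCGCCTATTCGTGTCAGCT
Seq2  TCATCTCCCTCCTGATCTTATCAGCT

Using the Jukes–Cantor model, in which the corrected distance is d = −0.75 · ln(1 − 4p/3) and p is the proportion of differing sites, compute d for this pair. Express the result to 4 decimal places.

0.3961

Mismatches occur at site 1 (A/T), site 3 (T/A), site 8 (T/C), site 10 (G/T), site 14 (A/G), site 15 (T/A), site 18 (G/T), site 20 (G/A).
p = 8/26 = 0.307692.
d = −0.75 · ln(1 − (4/3)·0.307692) = −0.75 · ln(0.589744) = −0.75 · (-0.528067) = 0.3961.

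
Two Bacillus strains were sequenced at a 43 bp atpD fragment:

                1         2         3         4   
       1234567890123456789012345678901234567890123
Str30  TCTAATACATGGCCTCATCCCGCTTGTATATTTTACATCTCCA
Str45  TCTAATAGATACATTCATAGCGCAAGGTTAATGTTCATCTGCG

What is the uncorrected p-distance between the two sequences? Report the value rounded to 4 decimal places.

0.3721

Differing sites — 8:C/G; 11:G/A; 12:G/C; 13:C/A; 14:C/T; 19:C/A; 20:C/G; 24:T/A; 25:T/A; 27:T/G; 28:A/T; 31:T/A; 33:T/G; 35:A/T; 41:C/G; 43:A/G.
There are 16 differences over 43 sites, so p = 16/43 = 0.3721.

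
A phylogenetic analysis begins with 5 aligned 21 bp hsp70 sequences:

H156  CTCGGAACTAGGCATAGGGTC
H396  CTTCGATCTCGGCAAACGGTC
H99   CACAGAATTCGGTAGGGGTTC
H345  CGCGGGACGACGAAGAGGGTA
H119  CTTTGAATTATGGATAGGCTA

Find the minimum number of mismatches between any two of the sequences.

6

Pairwise Hamming distances:
  H156 vs H396: 6
  H156 vs H99: 8
  H156 vs H345: 7
  H156 vs H119: 7
  H396 vs H99: 10
  H396 vs H345: 12
  H396 vs H119: 10
  H99 vs H345: 11
  H99 vs H119: 10
  H345 vs H119: 10
The smallest is 6, between H156 and H396.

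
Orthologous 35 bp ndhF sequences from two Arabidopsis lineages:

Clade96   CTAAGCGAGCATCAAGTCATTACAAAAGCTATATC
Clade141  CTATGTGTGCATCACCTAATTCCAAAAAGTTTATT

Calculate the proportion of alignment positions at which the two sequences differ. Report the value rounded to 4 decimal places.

0.3143

Mismatches occur at site 4 (A↔T), site 6 (C↔T), site 8 (A↔T), site 15 (A↔C), site 16 (G↔C), site 18 (C↔A), site 22 (A↔C), site 28 (G↔A), site 29 (C↔G), site 31 (A↔T), site 35 (C↔T).
There are 11 differences over 35 sites, so p = 11/35 = 0.3143.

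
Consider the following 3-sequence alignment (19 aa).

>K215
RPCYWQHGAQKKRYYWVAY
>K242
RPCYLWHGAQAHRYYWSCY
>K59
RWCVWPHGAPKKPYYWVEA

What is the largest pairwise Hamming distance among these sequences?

Pairwise Hamming distances:
  K215 vs K242: 6
  K215 vs K59: 7
  K242 vs K59: 11
The largest is 11, between K242 and K59.

11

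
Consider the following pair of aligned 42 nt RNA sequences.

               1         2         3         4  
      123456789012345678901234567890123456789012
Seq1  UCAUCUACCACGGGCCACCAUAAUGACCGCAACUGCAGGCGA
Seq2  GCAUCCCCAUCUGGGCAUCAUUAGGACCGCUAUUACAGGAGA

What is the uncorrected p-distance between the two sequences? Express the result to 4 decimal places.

0.3333

Mismatches occur at site 1 (U→G), site 6 (U→C), site 7 (A→C), site 9 (C→A), site 10 (A→U), site 12 (G→U), site 15 (C→G), site 18 (C→U), site 22 (A→U), site 24 (U→G), site 31 (A→U), site 33 (C→U), site 35 (G→A), site 40 (C→A).
There are 14 differences over 42 sites, so p = 14/42 = 0.3333.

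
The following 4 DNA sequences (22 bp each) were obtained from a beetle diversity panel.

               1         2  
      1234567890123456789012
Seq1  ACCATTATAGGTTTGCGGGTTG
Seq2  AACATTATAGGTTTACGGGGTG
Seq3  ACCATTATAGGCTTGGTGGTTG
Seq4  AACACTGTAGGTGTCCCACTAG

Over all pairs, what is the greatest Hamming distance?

Pairwise Hamming distances:
  Seq1 vs Seq2: 3
  Seq1 vs Seq3: 3
  Seq1 vs Seq4: 9
  Seq2 vs Seq3: 6
  Seq2 vs Seq4: 9
  Seq3 vs Seq4: 11
The largest is 11, between Seq3 and Seq4.

11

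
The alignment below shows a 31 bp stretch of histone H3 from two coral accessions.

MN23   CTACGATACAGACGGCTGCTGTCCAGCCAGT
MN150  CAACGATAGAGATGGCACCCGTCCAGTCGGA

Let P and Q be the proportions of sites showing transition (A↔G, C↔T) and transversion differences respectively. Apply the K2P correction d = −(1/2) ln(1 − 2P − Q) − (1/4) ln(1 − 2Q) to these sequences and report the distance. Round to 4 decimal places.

The sequences differ at positions 2 (T/A, transversion), 9 (C/G, transversion), 13 (C/T, transition), 17 (T/A, transversion), 18 (G/C, transversion), 20 (T/C, transition), 27 (C/T, transition), 29 (A/G, transition), 31 (T/A, transversion).
Of the 9 differences, 4 transitions and 5 transversions over 31 sites: P = 4/31 = 0.129032, Q = 5/31 = 0.161290.
d = −0.5·ln(0.580646) − 0.25·ln(0.677420) = −0.5·(-0.543614) − 0.25·(-0.389464) = 0.3692.

0.3692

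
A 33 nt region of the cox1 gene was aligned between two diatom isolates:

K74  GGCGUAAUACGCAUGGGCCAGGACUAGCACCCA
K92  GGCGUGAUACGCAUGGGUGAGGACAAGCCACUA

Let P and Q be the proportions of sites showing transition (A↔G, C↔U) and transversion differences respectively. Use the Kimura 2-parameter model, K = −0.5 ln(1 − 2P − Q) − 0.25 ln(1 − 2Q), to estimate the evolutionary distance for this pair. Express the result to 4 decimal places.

0.2499

The sequences differ at positions 6 (A/G, transition), 18 (C/U, transition), 19 (C/G, transversion), 25 (U/A, transversion), 29 (A/C, transversion), 30 (C/A, transversion), 32 (C/U, transition).
Of the 7 differences, 3 transitions and 4 transversions over 33 sites: P = 3/33 = 0.090909, Q = 4/33 = 0.121212.
d = −0.5·ln(0.696970) − 0.25·ln(0.757576) = −0.5·(-0.361013) − 0.25·(-0.277631) = 0.2499.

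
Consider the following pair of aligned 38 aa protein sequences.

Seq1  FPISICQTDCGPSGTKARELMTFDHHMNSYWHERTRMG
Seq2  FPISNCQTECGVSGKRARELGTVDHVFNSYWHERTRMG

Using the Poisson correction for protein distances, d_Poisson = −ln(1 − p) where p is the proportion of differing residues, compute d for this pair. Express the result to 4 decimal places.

The sequences differ at positions 5 (I/N), 9 (D/E), 12 (P/V), 15 (T/K), 16 (K/R), 21 (M/G), 23 (F/V), 26 (H/V), 27 (M/F).
p = 9/38 = 0.236842.
d = −ln(1 − 0.236842) = −ln(0.763158) = 0.2703.

0.2703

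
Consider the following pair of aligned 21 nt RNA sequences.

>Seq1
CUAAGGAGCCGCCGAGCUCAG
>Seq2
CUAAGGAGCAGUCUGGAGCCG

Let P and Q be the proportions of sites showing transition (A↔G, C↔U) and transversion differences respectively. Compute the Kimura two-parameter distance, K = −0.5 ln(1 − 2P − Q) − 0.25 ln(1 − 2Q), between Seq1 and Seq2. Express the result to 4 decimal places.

0.4415

The sequences differ at positions 10 (C/A, transversion), 12 (C/U, transition), 14 (G/U, transversion), 15 (A/G, transition), 17 (C/A, transversion), 18 (U/G, transversion), 20 (A/C, transversion).
Of the 7 differences, 2 transitions and 5 transversions over 21 sites: P = 2/21 = 0.095238, Q = 5/21 = 0.238095.
d = −0.5·ln(0.571429) − 0.25·ln(0.523810) = −0.5·(-0.559615) − 0.25·(-0.646626) = 0.4415.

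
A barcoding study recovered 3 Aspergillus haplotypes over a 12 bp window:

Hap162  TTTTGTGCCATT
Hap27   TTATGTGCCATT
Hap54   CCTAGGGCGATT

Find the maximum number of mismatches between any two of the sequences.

6

Pairwise Hamming distances:
  Hap162 vs Hap27: 1
  Hap162 vs Hap54: 5
  Hap27 vs Hap54: 6
The largest is 6, between Hap27 and Hap54.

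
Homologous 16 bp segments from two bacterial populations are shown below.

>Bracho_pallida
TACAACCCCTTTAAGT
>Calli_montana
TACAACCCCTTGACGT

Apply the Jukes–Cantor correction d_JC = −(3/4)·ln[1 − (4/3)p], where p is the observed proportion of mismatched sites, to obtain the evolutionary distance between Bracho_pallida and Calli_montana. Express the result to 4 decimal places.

0.1367

The sequences differ at positions 12 (T/G), 14 (A/C).
p = 2/16 = 0.125000.
d = −0.75 · ln(1 − (4/3)·0.125000) = −0.75 · ln(0.833333) = −0.75 · (-0.182322) = 0.1367.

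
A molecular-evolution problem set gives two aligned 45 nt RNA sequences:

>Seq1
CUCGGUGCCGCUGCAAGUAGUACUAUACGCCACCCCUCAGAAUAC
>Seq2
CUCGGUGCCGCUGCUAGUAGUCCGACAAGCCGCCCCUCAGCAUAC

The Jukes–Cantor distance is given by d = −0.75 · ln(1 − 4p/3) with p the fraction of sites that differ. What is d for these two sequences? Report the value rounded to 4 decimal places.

0.1743

Differing sites — 15:A/U; 22:A/C; 24:U/G; 26:U/C; 28:C/A; 32:A/G; 41:A/C.
p = 7/45 = 0.155556.
d = −0.75 · ln(1 − (4/3)·0.155556) = −0.75 · ln(0.792592) = −0.75 · (-0.232447) = 0.1743.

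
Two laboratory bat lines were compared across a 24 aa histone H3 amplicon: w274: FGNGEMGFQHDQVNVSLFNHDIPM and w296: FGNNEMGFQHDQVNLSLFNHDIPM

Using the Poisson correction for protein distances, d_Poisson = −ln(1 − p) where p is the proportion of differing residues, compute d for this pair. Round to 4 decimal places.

0.0870

Differing sites — 4:G/N; 15:V/L.
p = 2/24 = 0.083333.
d = −ln(1 − 0.083333) = −ln(0.916667) = 0.0870.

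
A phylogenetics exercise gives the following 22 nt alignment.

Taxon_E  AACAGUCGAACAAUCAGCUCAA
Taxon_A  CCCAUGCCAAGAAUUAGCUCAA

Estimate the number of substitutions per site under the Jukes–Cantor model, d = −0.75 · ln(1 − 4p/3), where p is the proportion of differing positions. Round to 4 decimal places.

Mismatches occur at site 1 (A→C), site 2 (A→C), site 5 (G→U), site 6 (U→G), site 8 (G→C), site 11 (C→G), site 15 (C→U).
p = 7/22 = 0.318182.
d = −0.75 · ln(1 − (4/3)·0.318182) = −0.75 · ln(0.575757) = −0.75 · (-0.552070) = 0.4141.

0.4141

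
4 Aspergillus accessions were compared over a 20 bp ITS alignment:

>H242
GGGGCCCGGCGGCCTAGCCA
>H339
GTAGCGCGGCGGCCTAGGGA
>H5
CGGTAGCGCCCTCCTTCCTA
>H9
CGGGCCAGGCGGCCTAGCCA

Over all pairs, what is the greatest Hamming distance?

Pairwise Hamming distances:
  H242 vs H339: 5
  H242 vs H5: 10
  H242 vs H9: 2
  H339 vs H5: 12
  H339 vs H9: 7
  H5 vs H9: 10
The largest is 12, between H339 and H5.

12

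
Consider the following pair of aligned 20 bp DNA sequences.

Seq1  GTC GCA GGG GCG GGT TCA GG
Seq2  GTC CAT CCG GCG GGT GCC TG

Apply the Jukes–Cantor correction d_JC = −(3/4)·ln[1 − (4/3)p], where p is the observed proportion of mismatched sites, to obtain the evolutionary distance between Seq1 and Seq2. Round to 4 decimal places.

Differing sites — 4:G/C; 5:C/A; 6:A/T; 7:G/C; 8:G/C; 16:T/G; 18:A/C; 19:G/T.
p = 8/20 = 0.400000.
d = −0.75 · ln(1 − (4/3)·0.400000) = −0.75 · ln(0.466667) = −0.75 · (-0.762139) = 0.5716.

0.5716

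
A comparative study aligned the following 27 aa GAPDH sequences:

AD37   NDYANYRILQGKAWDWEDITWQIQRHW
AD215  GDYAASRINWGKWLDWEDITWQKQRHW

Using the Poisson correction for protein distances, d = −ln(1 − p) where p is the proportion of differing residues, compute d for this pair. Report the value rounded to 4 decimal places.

0.3514

Mismatches occur at site 1 (N→G), site 5 (N→A), site 6 (Y→S), site 9 (L→N), site 10 (Q→W), site 13 (A→W), site 14 (W→L), site 23 (I→K).
p = 8/27 = 0.296296.
d = −ln(1 − 0.296296) = −ln(0.703704) = 0.3514.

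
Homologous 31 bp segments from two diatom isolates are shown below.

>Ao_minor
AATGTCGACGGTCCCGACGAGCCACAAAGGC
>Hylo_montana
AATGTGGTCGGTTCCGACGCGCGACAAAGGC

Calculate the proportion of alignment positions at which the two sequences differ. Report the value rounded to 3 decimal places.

Mismatches occur at site 6 (C/G), site 8 (A/T), site 13 (C/T), site 20 (A/C), site 23 (C/G).
There are 5 differences over 31 sites, so p = 5/31 = 0.161.

0.161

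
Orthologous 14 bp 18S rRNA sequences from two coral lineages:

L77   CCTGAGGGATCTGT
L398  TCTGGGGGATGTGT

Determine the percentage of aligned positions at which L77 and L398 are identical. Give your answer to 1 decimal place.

The sequences differ at positions 1 (C/T), 5 (A/G), 11 (C/G).
11 of the 14 sites match, so the percent identity is 11/14 × 100 = 78.6%.

78.6%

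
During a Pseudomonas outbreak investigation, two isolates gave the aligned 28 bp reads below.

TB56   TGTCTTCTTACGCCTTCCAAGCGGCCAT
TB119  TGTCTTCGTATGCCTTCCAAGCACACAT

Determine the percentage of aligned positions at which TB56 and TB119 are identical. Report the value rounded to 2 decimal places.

82.14%

Mismatches occur at site 8 (T→G), site 11 (C→T), site 23 (G→A), site 24 (G→C), site 25 (C→A).
23 of the 28 sites match, so the percent identity is 23/28 × 100 = 82.14%.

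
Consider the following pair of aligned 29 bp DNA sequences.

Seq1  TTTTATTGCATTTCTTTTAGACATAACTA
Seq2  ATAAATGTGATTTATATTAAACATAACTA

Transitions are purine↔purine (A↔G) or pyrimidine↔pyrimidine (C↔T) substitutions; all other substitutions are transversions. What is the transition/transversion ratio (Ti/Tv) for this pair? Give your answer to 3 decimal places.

0.125

Differing sites — 1:T/A (Tv); 3:T/A (Tv); 4:T/A (Tv); 7:T/G (Tv); 8:G/T (Tv); 9:C/G (Tv); 14:C/A (Tv); 16:T/A (Tv); 20:G/A (Ti).
Of the 9 differences, 1 transition and 8 transversions, so Ti/Tv = 1/8 = 0.125.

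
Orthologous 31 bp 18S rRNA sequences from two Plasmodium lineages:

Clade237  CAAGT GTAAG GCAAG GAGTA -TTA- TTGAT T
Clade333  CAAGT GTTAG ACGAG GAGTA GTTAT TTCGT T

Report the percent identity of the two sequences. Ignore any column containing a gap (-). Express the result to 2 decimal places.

Excluding the 2 gap columns leaves 29 comparable sites.
The sequences differ at positions 8 (A/T), 11 (G/A), 13 (A/G), 28 (G/C), 29 (A/G).
24 of the 29 comparable sites match, so the percent identity is 24/29 × 100 = 82.76%.

82.76%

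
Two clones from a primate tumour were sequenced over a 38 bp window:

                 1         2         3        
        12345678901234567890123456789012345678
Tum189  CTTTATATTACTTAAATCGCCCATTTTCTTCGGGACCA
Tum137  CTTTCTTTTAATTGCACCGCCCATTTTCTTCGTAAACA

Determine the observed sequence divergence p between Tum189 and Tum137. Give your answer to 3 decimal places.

Mismatches occur at site 5 (A→C), site 7 (A→T), site 11 (C→A), site 14 (A→G), site 15 (A→C), site 17 (T→C), site 33 (G→T), site 34 (G→A), site 36 (C→A).
There are 9 differences over 38 sites, so p = 9/38 = 0.237.

0.237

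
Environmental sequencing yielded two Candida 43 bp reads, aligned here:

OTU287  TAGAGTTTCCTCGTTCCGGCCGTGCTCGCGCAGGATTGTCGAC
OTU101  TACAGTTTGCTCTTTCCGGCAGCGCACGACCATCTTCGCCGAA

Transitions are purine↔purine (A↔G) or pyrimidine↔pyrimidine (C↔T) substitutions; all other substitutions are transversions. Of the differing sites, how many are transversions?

11

Mismatches occur at site 3 (G↔C, transversion), site 9 (C↔G, transversion), site 13 (G↔T, transversion), site 21 (C↔A, transversion), site 23 (T↔C, transition), site 26 (T↔A, transversion), site 29 (C↔A, transversion), site 30 (G↔C, transversion), site 33 (G↔T, transversion), site 34 (G↔C, transversion), site 35 (A↔T, transversion), site 37 (T↔C, transition), site 39 (T↔C, transition), site 43 (C↔A, transversion).
Of the 14 differences, 3 transitions and 11 transversions, so the answer is 11.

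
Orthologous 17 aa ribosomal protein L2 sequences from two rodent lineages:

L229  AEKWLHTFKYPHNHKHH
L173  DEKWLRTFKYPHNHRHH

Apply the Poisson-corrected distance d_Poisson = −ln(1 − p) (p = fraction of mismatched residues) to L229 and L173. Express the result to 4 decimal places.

The sequences differ at positions 1 (A/D), 6 (H/R), 15 (K/R).
p = 3/17 = 0.176471.
d = −ln(1 − 0.176471) = −ln(0.823529) = 0.1942.

0.1942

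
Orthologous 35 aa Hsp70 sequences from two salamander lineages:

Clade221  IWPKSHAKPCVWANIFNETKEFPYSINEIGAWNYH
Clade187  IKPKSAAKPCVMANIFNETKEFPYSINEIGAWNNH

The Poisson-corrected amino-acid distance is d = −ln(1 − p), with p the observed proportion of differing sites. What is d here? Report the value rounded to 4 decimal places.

0.1214

The sequences differ at positions 2 (W/K), 6 (H/A), 12 (W/M), 34 (Y/N).
p = 4/35 = 0.114286.
d = −ln(1 − 0.114286) = −ln(0.885714) = 0.1214.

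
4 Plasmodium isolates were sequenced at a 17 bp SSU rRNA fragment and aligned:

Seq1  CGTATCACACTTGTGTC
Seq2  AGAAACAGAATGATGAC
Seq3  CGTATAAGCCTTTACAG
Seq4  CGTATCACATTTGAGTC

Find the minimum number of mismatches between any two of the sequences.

Pairwise Hamming distances:
  Seq1 vs Seq2: 8
  Seq1 vs Seq3: 8
  Seq1 vs Seq4: 2
  Seq2 vs Seq3: 11
  Seq2 vs Seq4: 9
  Seq3 vs Seq4: 8
The smallest is 2, between Seq1 and Seq4.

2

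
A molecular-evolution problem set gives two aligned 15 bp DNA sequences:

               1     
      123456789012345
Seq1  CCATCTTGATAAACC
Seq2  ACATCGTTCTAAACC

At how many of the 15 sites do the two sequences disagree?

The sequences differ at positions 1 (C/A), 6 (T/G), 8 (G/T), 9 (A/C).
That gives 4 mismatches out of 15 aligned sites, so the Hamming distance is 4.

4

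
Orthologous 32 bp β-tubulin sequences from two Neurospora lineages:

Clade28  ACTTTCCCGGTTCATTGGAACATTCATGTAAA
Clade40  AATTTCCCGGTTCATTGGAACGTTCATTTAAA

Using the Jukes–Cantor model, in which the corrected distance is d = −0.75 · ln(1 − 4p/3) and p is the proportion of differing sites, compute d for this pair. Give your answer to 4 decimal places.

0.1001

The sequences differ at positions 2 (C/A), 22 (A/G), 28 (G/T).
p = 3/32 = 0.093750.
d = −0.75 · ln(1 − (4/3)·0.093750) = −0.75 · ln(0.875000) = −0.75 · (-0.133531) = 0.1001.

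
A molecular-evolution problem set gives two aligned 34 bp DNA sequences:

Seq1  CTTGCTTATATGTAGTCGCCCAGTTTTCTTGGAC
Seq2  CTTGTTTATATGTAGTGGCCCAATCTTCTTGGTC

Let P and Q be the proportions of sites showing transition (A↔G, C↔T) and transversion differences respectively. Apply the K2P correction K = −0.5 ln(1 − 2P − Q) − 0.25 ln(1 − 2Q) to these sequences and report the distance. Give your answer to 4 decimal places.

Mismatches occur at site 5 (C→T, transition), site 17 (C→G, transversion), site 23 (G→A, transition), site 25 (T→C, transition), site 33 (A→T, transversion).
Of the 5 differences, 3 transitions and 2 transversions over 34 sites: P = 3/34 = 0.088235, Q = 2/34 = 0.058824.
d = −0.5·ln(0.764706) − 0.25·ln(0.882352) = −0.5·(-0.268264) − 0.25·(-0.125164) = 0.1654.

0.1654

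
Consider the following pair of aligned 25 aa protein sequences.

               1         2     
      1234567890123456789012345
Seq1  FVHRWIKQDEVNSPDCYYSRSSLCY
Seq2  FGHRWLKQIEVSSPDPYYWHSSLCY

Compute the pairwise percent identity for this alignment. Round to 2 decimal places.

The sequences differ at positions 2 (V/G), 6 (I/L), 9 (D/I), 12 (N/S), 16 (C/P), 19 (S/W), 20 (R/H).
18 of the 25 sites match, so the percent identity is 18/25 × 100 = 72.00%.

72.00%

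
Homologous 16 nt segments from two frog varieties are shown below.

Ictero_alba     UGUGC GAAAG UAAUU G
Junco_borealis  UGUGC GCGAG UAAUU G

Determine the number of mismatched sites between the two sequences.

The sequences differ at positions 7 (A/C), 8 (A/G).
That gives 2 mismatches out of 16 aligned sites, so the Hamming distance is 2.

2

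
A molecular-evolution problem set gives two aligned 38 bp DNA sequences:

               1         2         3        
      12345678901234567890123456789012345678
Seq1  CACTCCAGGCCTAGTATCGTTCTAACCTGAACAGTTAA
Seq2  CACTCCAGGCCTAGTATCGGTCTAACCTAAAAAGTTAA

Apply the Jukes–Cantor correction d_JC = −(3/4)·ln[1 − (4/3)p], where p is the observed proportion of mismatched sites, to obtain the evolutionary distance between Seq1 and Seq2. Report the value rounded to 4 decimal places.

The sequences differ at positions 20 (T/G), 29 (G/A), 32 (C/A).
p = 3/38 = 0.078947.
d = −0.75 · ln(1 − (4/3)·0.078947) = −0.75 · ln(0.894737) = −0.75 · (-0.111225) = 0.0834.

0.0834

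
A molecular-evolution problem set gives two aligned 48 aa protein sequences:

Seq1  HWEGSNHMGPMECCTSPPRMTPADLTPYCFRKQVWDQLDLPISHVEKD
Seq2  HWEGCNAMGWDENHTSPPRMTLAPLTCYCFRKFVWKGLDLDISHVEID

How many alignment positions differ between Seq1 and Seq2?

Mismatches occur at site 5 (S/C), site 7 (H/A), site 10 (P/W), site 11 (M/D), site 13 (C/N), site 14 (C/H), site 22 (P/L), site 24 (D/P), site 27 (P/C), site 33 (Q/F), site 36 (D/K), site 37 (Q/G), site 41 (P/D), site 47 (K/I).
That gives 14 mismatches out of 48 aligned sites, so the Hamming distance is 14.

14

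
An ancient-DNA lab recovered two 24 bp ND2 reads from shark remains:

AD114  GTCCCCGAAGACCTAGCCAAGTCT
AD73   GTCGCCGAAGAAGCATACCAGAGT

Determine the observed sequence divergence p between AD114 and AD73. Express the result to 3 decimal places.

The sequences differ at positions 4 (C/G), 12 (C/A), 13 (C/G), 14 (T/C), 16 (G/T), 17 (C/A), 19 (A/C), 22 (T/A), 23 (C/G).
There are 9 differences over 24 sites, so p = 9/24 = 0.375.

0.375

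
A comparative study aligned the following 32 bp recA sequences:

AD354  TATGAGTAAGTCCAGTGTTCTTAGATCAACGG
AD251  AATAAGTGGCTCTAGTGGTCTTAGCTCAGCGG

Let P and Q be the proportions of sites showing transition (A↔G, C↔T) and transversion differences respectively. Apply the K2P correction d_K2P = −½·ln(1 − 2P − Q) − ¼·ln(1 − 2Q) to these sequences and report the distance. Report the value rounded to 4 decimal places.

Differing sites — 1:T/A (Tv); 4:G/A (Ti); 8:A/G (Ti); 9:A/G (Ti); 10:G/C (Tv); 13:C/T (Ti); 18:T/G (Tv); 25:A/C (Tv); 29:A/G (Ti).
Of the 9 differences, 5 transitions and 4 transversions over 32 sites: P = 5/32 = 0.156250, Q = 4/32 = 0.125000.
d = −0.5·ln(0.562500) − 0.25·ln(0.750000) = −0.5·(-0.575364) − 0.25·(-0.287682) = 0.3596.

0.3596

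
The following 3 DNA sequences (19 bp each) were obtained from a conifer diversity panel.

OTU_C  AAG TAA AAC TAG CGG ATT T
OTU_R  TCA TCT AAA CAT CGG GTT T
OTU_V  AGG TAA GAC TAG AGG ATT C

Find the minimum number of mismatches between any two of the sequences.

Pairwise Hamming distances:
  OTU_C vs OTU_R: 9
  OTU_C vs OTU_V: 4
  OTU_R vs OTU_V: 12
The smallest is 4, between OTU_C and OTU_V.

4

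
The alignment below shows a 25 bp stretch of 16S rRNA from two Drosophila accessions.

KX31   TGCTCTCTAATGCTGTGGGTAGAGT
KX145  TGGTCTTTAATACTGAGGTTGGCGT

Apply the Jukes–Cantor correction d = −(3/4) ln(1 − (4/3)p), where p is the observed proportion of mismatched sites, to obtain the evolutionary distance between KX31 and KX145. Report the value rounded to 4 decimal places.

0.3505

Mismatches occur at site 3 (C/G), site 7 (C/T), site 12 (G/A), site 16 (T/A), site 19 (G/T), site 21 (A/G), site 23 (A/C).
p = 7/25 = 0.280000.
d = −0.75 · ln(1 − (4/3)·0.280000) = −0.75 · ln(0.626667) = −0.75 · (-0.467340) = 0.3505.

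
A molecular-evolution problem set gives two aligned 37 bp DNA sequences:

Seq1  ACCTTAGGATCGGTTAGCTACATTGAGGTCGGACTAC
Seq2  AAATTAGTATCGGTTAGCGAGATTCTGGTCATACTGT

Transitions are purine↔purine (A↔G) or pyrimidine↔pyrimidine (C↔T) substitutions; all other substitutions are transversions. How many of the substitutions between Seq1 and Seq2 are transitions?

Mismatches occur at site 2 (C→A, transversion), site 3 (C→A, transversion), site 8 (G→T, transversion), site 19 (T→G, transversion), site 21 (C→G, transversion), site 25 (G→C, transversion), site 26 (A→T, transversion), site 31 (G→A, transition), site 32 (G→T, transversion), site 36 (A→G, transition), site 37 (C→T, transition).
Of the 11 differences, 3 transitions and 8 transversions, so the answer is 3.

3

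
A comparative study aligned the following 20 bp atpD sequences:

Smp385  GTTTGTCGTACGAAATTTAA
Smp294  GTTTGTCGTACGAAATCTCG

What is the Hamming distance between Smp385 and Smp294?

3

The sequences differ at positions 17 (T/C), 19 (A/C), 20 (A/G).
That gives 3 mismatches out of 20 aligned sites, so the Hamming distance is 3.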